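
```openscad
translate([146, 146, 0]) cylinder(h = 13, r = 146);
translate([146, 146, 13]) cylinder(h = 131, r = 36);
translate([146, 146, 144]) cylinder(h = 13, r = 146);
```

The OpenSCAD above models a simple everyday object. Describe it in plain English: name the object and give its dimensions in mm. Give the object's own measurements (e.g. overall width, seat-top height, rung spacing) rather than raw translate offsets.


A spool: two coaxial disc flanges of radius 146 mm and thickness 13 mm, joined by a core cylinder of radius 36 mm and height 131 mm. The lower flange rests on z = 0 and the three cylinders share a vertical axis.


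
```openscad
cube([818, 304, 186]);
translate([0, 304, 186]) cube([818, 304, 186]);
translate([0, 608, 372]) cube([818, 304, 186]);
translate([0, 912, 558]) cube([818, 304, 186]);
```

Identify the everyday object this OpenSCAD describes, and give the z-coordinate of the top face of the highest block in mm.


A staircase. The total rise is 744 mm.

4 identical blocks, each offset up and back from the previous — a staircase. Each step is 186 mm tall and there are 4 of them, so the total rise is 4 × 186 = 744 mm.


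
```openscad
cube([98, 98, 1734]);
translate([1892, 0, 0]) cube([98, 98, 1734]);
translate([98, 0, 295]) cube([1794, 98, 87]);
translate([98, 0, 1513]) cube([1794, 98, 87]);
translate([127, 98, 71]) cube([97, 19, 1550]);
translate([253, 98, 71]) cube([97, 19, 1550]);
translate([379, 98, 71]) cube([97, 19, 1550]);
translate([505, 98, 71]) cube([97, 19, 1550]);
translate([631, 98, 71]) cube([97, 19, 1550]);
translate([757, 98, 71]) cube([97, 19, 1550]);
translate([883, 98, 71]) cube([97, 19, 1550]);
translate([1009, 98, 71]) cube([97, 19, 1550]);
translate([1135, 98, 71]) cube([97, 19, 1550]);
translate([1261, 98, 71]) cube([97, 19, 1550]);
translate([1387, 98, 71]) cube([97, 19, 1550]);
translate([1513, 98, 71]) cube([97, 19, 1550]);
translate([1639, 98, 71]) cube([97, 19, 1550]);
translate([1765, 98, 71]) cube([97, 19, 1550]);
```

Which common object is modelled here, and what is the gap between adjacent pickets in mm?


A fence section. The picket gap is 29 mm.

Two posts, two rails, 14 pickets — a fence section. Span 1794 mm holds 14 pickets of 97 mm with 15 equal gaps: ⌊(1794 − 14·97) / 15⌋ = 29 mm.


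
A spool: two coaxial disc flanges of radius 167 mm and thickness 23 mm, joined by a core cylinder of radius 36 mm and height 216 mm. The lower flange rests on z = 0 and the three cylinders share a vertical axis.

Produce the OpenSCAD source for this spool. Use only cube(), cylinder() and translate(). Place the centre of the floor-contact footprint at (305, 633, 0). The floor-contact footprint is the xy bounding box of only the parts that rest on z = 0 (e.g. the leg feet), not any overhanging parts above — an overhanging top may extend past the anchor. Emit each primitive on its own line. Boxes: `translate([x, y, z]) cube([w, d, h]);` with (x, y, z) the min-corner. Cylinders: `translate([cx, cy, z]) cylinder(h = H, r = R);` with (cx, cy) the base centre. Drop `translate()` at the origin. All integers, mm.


translate([305, 633, 0]) cylinder(h = 23, r = 167);
translate([305, 633, 23]) cylinder(h = 216, r = 36);
translate([305, 633, 239]) cylinder(h = 23, r = 167);


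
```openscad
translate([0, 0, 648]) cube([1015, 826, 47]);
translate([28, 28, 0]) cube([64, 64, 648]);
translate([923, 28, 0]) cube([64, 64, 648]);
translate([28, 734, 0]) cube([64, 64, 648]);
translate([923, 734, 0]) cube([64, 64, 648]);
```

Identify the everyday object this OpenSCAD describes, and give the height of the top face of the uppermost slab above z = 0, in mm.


A table. The table height is 695 mm.

A 1015×826×47 slab sits at z = 648 on four 64 mm square posts — a table. The top surface is at 648 + 47 = 695 mm.


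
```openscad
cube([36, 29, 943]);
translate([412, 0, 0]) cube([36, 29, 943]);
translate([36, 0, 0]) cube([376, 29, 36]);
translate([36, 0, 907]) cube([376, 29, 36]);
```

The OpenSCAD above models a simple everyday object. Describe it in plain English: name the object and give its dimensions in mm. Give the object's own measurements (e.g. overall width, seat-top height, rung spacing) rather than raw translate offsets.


A rectangular picture frame lying in the x–z plane (depth along y). The opening is 376 mm wide (x) by 871 mm tall (z), surrounded by a border 36 mm wide on all four sides. The frame is 29 mm deep and is made of two full-height vertical stiles with two horizontal rails fitted between them.


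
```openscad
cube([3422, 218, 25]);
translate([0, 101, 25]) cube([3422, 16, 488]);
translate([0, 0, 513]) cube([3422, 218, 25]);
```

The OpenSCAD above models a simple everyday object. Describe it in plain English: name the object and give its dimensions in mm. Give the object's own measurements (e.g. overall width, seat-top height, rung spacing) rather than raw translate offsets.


An I-beam lying along x, 3422 mm long. Overall section height 538 mm. Two flanges 218 mm wide (y) and 25 mm thick, one on the floor and one at the top; a web 16 mm thick runs between them, centred on the flange width.


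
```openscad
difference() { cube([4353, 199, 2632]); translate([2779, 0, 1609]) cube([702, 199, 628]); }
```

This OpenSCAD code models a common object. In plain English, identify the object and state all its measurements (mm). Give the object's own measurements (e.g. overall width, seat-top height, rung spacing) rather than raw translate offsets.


A wall 4353 mm long (x), 199 mm thick (y), 2632 mm tall, with a rectangular window opening cut through it. The opening is 702 mm wide and 628 mm tall; its sill is at z = 1609 mm and its near (−x) edge is 2779 mm from the wall's −x end. The opening passes through the full wall thickness.


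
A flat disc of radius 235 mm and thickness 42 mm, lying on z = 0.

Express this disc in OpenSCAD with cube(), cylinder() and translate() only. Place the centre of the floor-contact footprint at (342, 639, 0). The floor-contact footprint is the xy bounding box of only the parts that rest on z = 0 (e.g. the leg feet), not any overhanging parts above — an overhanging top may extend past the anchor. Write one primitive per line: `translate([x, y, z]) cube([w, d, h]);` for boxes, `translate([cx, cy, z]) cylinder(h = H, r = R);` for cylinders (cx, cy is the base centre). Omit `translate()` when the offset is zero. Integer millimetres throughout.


translate([342, 639, 0]) cylinder(h = 42, r = 235);


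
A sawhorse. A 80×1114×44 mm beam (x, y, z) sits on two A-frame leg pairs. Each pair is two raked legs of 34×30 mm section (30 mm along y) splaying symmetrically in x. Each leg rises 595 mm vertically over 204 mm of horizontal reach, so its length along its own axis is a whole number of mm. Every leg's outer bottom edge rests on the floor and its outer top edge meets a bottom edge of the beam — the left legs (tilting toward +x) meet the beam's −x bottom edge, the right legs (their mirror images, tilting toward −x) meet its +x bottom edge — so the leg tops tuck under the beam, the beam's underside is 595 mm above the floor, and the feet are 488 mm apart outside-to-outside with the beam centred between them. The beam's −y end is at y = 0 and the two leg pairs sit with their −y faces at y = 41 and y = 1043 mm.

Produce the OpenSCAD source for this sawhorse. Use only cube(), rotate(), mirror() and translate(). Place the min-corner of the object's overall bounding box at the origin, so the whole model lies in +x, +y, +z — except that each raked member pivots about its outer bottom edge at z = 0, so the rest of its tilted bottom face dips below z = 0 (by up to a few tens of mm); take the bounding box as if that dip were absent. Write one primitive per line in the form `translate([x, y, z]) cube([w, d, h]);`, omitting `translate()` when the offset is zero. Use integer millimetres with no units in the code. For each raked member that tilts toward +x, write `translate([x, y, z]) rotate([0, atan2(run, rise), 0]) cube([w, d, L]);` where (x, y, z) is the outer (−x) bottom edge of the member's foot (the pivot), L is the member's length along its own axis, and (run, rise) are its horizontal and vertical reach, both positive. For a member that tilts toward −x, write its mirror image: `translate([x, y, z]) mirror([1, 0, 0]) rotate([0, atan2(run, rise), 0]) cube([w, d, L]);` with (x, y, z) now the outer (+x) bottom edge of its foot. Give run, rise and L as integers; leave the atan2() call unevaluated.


translate([204, 0, 595]) cube([80, 1114, 44]);
translate([0, 41, 0]) rotate([0, atan2(204, 595), 0]) cube([34, 30, 629]);
translate([488, 41, 0]) mirror([1, 0, 0]) rotate([0, atan2(204, 595), 0]) cube([34, 30, 629]);
translate([0, 1043, 0]) rotate([0, atan2(204, 595), 0]) cube([34, 30, 629]);
translate([488, 1043, 0]) mirror([1, 0, 0]) rotate([0, atan2(204, 595), 0]) cube([34, 30, 629]);


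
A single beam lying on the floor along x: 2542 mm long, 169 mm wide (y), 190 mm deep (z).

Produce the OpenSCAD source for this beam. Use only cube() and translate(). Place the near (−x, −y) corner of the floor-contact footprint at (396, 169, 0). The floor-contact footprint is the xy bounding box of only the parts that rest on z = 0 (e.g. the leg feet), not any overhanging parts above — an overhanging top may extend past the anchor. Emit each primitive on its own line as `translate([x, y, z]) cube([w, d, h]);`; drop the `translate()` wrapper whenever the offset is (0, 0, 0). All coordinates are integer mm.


translate([396, 169, 0]) cube([2542, 169, 190]);


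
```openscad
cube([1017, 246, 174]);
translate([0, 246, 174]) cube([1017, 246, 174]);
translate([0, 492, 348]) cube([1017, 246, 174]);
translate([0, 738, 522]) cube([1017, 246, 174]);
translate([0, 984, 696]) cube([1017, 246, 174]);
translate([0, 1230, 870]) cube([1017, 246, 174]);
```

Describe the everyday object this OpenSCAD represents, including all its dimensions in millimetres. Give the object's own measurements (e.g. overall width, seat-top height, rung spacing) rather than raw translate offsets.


A straight staircase of 6 solid steps. Each step is 1017 mm wide (x), 246 mm deep (y, the going) and 174 mm tall (the rise). The first step rests on the floor; each subsequent step sits one going further in +y and one rise higher in +z, directly behind and above the previous step with no overlap.


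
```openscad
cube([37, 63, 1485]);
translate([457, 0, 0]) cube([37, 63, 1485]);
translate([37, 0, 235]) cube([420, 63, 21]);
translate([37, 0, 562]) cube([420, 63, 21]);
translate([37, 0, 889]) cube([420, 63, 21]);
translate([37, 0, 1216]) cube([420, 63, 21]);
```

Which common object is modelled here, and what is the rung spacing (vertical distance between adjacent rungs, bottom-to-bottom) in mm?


A ladder. The rung spacing is 327 mm.

Two tall 37×63 posts with 4 short bars between them — a ladder. Adjacent rungs sit at z = 235 and z = 562, so the spacing is 562 − 235 = 327 mm.


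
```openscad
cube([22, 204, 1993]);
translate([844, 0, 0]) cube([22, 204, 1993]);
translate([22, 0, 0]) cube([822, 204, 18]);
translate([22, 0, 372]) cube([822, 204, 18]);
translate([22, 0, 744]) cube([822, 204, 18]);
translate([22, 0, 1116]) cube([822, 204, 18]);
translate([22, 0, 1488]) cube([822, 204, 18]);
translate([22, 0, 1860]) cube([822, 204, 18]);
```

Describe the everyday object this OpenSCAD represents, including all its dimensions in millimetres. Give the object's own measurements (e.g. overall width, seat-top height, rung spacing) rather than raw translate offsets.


An open bookshelf. Two side panels, each 22 mm thick, 204 mm deep and 1993 mm tall, stand 866 mm apart (outside-to-outside). Between them sit 6 shelves, each 18 mm thick and 204 mm deep, spanning the full gap between the sides. The bottom shelf rests on the floor (its underside at z = 0) and the clear gap between one shelf's top and the next shelf's underside is 354 mm.


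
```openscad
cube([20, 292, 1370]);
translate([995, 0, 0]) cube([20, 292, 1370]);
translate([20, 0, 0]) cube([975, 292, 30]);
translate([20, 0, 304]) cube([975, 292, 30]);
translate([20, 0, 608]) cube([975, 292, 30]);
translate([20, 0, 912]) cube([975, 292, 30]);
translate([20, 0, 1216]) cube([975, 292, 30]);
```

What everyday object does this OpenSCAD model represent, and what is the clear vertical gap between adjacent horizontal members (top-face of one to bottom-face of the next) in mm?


A bookshelf. The clear shelf gap is 274 mm.

Two tall side panels with 5 horizontal boards between them — a bookshelf. The first two shelf undersides are at z = 0 and z = 304; with shelf thickness 30, the clear gap is 304 − 0 − 30 = 274 mm.


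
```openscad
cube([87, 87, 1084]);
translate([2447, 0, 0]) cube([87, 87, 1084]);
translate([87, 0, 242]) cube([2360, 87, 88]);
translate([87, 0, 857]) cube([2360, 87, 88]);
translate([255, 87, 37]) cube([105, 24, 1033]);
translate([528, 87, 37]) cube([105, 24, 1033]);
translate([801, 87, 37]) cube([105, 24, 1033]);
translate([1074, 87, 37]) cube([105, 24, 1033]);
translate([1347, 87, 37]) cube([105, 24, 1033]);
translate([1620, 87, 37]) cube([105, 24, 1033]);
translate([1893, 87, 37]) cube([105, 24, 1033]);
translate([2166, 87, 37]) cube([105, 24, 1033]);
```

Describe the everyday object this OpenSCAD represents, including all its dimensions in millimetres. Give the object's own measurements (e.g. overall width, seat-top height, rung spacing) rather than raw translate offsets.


A fence section. Two 87×87 mm posts, 1084 mm tall, stand on the floor with a clear span of 2360 mm between their inner faces. Two horizontal rails of 87×88 mm section span the gap between the posts with their undersides at z = 242 mm and z = 857 mm, flush with the posts' −y face. 8 pickets, each 105 mm wide, 24 mm thick and 1033 mm tall, are fixed to the +y face of the rails with their bottoms at z = 37 mm, spaced across the span with a 168 mm gap after the −x post and between neighbouring pickets, with 176 mm left before the +x post.


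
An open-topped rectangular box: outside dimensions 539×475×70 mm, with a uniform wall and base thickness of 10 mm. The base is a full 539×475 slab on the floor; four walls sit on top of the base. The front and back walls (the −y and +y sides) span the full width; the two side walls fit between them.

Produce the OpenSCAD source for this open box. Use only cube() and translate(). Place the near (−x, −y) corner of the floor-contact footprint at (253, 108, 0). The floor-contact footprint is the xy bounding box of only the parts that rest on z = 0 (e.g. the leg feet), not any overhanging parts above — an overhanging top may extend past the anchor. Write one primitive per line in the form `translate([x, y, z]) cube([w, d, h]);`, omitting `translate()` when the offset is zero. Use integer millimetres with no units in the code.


translate([253, 108, 0]) cube([539, 475, 10]);
translate([253, 108, 10]) cube([539, 10, 60]);
translate([253, 573, 10]) cube([539, 10, 60]);
translate([253, 118, 10]) cube([10, 455, 60]);
translate([782, 118, 10]) cube([10, 455, 60]);


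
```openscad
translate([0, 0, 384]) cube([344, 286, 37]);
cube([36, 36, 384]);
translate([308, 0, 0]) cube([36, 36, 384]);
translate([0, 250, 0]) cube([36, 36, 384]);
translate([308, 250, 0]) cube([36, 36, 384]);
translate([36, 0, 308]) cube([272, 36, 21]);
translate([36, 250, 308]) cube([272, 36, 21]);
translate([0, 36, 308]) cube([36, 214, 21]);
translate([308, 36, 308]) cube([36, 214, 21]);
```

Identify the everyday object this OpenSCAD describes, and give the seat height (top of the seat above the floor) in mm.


A stool. The seat height is 421 mm.

A 344×286×37 slab at z = 384 on four corner posts — a stool. The seat top is 384 + 37 = 421 mm.


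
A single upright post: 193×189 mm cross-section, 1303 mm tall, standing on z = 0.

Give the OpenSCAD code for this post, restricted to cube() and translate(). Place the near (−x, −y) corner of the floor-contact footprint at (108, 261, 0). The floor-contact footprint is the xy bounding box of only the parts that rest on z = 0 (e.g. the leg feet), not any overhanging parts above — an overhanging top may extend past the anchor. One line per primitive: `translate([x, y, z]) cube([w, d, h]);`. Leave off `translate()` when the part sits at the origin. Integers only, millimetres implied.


translate([108, 261, 0]) cube([193, 189, 1303]);


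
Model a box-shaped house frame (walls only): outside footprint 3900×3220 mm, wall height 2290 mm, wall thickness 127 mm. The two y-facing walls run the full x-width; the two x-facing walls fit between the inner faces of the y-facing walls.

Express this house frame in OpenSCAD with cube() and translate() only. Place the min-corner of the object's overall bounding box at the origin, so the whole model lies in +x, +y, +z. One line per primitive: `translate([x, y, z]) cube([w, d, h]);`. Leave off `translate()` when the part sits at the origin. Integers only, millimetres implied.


cube([3900, 127, 2290]);
translate([0, 3093, 0]) cube([3900, 127, 2290]);
translate([0, 127, 0]) cube([127, 2966, 2290]);
translate([3773, 127, 0]) cube([127, 2966, 2290]);


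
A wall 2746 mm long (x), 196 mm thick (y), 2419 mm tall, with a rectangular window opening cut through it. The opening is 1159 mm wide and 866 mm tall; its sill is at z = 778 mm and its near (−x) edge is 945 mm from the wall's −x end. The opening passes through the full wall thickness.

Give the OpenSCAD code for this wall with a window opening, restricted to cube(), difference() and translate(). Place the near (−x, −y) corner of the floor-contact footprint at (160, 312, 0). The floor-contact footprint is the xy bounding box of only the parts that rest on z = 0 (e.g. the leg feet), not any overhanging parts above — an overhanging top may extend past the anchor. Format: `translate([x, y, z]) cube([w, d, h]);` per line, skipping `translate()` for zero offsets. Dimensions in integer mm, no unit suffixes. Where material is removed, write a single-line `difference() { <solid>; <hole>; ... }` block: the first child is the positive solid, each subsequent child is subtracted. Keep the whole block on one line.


difference() { translate([160, 312, 0]) cube([2746, 196, 2419]); translate([1105, 312, 778]) cube([1159, 196, 866]); }


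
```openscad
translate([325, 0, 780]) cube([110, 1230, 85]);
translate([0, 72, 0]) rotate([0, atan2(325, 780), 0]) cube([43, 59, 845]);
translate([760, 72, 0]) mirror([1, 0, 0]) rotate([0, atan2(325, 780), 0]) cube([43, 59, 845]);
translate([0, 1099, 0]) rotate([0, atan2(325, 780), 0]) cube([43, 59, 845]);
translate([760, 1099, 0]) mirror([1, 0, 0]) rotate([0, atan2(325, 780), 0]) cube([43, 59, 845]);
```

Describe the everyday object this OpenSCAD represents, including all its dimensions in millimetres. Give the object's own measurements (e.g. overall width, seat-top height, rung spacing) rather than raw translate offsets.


A sawhorse. A 110×1230×85 mm beam (x, y, z) sits on two A-frame leg pairs. Each pair is two raked legs of 43×59 mm section (59 mm along y) splaying symmetrically in x. Each leg rises 780 mm vertically over 325 mm of horizontal reach and is 845 mm long along its own axis. Every leg's outer bottom edge rests on the floor and its outer top edge meets a bottom edge of the beam — the left legs (tilting toward +x) meet the beam's −x bottom edge, the right legs (their mirror images, tilting toward −x) meet its +x bottom edge — so the leg tops tuck under the beam, the beam's underside is 780 mm above the floor, and the feet are 760 mm apart outside-to-outside with the beam centred between them. The two leg pairs are set in 72 mm from either end of the beam.


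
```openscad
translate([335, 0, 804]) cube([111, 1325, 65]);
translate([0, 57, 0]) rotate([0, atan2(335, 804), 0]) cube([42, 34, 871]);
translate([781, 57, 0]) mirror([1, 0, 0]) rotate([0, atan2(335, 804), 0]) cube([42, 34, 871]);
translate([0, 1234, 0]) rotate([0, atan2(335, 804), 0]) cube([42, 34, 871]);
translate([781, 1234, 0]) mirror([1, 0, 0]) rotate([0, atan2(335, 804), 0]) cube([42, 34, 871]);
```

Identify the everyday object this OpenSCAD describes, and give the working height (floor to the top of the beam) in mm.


A sawhorse. The overall height is 869 mm.

A beam across two mirrored pairs of raked legs — a sawhorse. The beam's underside is at z = 804 (matching the legs' vertical rise in atan2(335, 804)) and the beam is 65 mm tall, so its top is at 804 + 65 = 869 mm. The raked legs top out at the beam's underside, so that is the highest point.


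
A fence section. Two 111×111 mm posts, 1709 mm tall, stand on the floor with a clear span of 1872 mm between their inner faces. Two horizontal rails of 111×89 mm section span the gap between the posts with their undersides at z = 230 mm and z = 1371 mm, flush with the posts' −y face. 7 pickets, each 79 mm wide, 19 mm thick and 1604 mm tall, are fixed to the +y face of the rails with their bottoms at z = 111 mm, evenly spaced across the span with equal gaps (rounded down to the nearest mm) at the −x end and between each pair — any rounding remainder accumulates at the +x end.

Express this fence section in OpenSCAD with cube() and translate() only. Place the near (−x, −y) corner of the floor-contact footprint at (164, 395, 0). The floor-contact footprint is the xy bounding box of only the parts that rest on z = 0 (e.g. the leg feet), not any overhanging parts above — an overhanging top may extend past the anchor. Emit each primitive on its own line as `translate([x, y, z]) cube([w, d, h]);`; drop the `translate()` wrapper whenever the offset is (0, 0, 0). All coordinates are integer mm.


translate([164, 395, 0]) cube([111, 111, 1709]);
translate([2147, 395, 0]) cube([111, 111, 1709]);
translate([275, 395, 230]) cube([1872, 111, 89]);
translate([275, 395, 1371]) cube([1872, 111, 89]);
translate([439, 506, 111]) cube([79, 19, 1604]);
translate([682, 506, 111]) cube([79, 19, 1604]);
translate([925, 506, 111]) cube([79, 19, 1604]);
translate([1168, 506, 111]) cube([79, 19, 1604]);
translate([1411, 506, 111]) cube([79, 19, 1604]);
translate([1654, 506, 111]) cube([79, 19, 1604]);
translate([1897, 506, 111]) cube([79, 19, 1604]);


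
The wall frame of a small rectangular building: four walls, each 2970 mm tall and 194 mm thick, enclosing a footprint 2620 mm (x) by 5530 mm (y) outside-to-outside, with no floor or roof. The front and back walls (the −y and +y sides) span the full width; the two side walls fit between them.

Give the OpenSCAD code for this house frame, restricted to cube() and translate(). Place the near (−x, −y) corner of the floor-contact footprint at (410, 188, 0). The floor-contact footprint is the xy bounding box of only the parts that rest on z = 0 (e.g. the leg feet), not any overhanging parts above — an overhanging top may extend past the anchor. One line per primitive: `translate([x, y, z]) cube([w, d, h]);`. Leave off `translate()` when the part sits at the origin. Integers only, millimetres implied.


translate([410, 188, 0]) cube([2620, 194, 2970]);
translate([410, 5524, 0]) cube([2620, 194, 2970]);
translate([410, 382, 0]) cube([194, 5142, 2970]);
translate([2836, 382, 0]) cube([194, 5142, 2970]);


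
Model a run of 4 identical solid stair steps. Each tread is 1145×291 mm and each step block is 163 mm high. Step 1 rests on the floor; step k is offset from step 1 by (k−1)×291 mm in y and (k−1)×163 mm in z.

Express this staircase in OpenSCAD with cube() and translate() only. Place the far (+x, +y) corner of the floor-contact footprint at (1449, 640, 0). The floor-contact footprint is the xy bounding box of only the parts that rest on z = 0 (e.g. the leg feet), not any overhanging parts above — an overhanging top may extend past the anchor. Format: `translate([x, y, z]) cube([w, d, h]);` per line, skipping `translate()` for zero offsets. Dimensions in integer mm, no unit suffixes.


translate([304, 349, 0]) cube([1145, 291, 163]);
translate([304, 640, 163]) cube([1145, 291, 163]);
translate([304, 931, 326]) cube([1145, 291, 163]);
translate([304, 1222, 489]) cube([1145, 291, 163]);


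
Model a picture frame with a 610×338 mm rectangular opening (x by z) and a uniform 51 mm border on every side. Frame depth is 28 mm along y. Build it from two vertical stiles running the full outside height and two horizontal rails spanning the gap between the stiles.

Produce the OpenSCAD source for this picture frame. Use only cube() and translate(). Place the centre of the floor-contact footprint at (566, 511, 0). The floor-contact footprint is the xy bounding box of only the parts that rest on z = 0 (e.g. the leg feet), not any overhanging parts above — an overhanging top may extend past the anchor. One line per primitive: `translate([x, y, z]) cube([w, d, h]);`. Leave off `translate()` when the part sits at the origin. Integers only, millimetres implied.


translate([210, 497, 0]) cube([51, 28, 440]);
translate([871, 497, 0]) cube([51, 28, 440]);
translate([261, 497, 0]) cube([610, 28, 51]);
translate([261, 497, 389]) cube([610, 28, 51]);


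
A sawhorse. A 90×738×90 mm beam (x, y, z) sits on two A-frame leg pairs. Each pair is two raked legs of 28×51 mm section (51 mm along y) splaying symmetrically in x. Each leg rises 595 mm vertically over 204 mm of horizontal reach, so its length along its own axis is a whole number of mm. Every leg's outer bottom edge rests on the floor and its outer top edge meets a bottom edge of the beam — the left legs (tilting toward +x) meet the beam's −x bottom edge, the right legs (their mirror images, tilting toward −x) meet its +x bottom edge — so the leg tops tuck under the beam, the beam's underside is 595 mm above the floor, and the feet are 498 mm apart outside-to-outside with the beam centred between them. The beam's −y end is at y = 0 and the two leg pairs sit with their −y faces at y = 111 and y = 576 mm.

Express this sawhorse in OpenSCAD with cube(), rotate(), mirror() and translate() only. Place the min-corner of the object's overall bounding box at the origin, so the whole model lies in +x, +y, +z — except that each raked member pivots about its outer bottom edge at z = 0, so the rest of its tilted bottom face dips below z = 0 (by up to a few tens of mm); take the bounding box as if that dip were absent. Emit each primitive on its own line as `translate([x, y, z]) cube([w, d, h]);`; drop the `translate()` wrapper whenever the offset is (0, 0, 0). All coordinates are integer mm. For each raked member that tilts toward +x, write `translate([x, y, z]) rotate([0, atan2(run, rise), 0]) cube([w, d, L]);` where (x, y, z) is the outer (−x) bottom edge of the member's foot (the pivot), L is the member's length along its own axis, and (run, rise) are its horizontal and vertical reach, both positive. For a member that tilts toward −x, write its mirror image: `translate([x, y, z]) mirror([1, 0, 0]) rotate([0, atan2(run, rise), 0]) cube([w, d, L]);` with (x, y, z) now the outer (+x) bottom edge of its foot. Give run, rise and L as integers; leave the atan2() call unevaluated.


translate([204, 0, 595]) cube([90, 738, 90]);
translate([0, 111, 0]) rotate([0, atan2(204, 595), 0]) cube([28, 51, 629]);
translate([498, 111, 0]) mirror([1, 0, 0]) rotate([0, atan2(204, 595), 0]) cube([28, 51, 629]);
translate([0, 576, 0]) rotate([0, atan2(204, 595), 0]) cube([28, 51, 629]);
translate([498, 576, 0]) mirror([1, 0, 0]) rotate([0, atan2(204, 595), 0]) cube([28, 51, 629]);


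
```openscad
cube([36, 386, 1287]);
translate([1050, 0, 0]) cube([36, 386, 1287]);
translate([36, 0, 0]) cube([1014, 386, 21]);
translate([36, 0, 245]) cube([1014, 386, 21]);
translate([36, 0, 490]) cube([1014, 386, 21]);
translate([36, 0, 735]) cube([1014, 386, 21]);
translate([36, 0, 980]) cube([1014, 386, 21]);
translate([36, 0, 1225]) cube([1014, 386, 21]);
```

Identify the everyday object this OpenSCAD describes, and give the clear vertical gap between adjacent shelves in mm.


A bookshelf. The clear shelf gap is 224 mm.

Two tall side panels with 6 horizontal boards between them — a bookshelf. The first two shelf undersides are at z = 0 and z = 245; with shelf thickness 21, the clear gap is 245 − 0 − 21 = 224 mm.


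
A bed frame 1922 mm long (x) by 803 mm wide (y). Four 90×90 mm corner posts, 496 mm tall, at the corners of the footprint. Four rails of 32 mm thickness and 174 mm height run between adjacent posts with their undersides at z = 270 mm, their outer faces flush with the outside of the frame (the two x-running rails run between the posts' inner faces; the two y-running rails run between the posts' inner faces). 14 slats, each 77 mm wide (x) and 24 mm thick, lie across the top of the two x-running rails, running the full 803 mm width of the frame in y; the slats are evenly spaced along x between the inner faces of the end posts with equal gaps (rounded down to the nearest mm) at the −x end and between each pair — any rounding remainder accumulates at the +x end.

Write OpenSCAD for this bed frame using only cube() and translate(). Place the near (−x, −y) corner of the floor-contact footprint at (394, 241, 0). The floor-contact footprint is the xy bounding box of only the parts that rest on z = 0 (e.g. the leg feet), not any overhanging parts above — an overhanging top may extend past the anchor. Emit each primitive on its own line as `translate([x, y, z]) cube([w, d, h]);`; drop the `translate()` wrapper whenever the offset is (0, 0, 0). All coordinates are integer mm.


// slat z = rail_z + rail_h = 270 + 174 = 444
// slat gap = ⌊(1742 − 14·77) / 15⌋ = 44
translate([394, 241, 0]) cube([90, 90, 496]);
translate([394, 954, 0]) cube([90, 90, 496]);
translate([2226, 241, 0]) cube([90, 90, 496]);
translate([2226, 954, 0]) cube([90, 90, 496]);
translate([484, 241, 270]) cube([1742, 32, 174]);
translate([484, 1012, 270]) cube([1742, 32, 174]);
translate([394, 331, 270]) cube([32, 623, 174]);
translate([2284, 331, 270]) cube([32, 623, 174]);
translate([528, 241, 444]) cube([77, 803, 24]);
translate([649, 241, 444]) cube([77, 803, 24]);
translate([770, 241, 444]) cube([77, 803, 24]);
translate([891, 241, 444]) cube([77, 803, 24]);
translate([1012, 241, 444]) cube([77, 803, 24]);
translate([1133, 241, 444]) cube([77, 803, 24]);
translate([1254, 241, 444]) cube([77, 803, 24]);
translate([1375, 241, 444]) cube([77, 803, 24]);
translate([1496, 241, 444]) cube([77, 803, 24]);
translate([1617, 241, 444]) cube([77, 803, 24]);
translate([1738, 241, 444]) cube([77, 803, 24]);
translate([1859, 241, 444]) cube([77, 803, 24]);
translate([1980, 241, 444]) cube([77, 803, 24]);
translate([2101, 241, 444]) cube([77, 803, 24]);


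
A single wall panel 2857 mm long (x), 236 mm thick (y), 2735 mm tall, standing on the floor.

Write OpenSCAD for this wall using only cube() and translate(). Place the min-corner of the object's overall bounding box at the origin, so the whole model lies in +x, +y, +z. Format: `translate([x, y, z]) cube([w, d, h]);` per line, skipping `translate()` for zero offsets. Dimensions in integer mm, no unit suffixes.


cube([2857, 236, 2735]);


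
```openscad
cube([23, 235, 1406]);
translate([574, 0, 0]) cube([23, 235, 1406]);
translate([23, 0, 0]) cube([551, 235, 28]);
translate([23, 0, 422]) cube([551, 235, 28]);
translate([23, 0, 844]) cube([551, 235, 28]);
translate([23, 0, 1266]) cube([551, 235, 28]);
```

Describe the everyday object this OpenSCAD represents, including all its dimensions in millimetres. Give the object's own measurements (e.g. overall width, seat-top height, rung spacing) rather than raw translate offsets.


An open bookshelf. Two side panels, each 23 mm thick, 235 mm deep and 1406 mm tall, stand 597 mm apart (outside-to-outside). Between them sit 4 shelves, each 28 mm thick and 235 mm deep, spanning the full gap between the sides. The bottom shelf rests on the floor (its underside at z = 0) and the clear gap between one shelf's top and the next shelf's underside is 394 mm.


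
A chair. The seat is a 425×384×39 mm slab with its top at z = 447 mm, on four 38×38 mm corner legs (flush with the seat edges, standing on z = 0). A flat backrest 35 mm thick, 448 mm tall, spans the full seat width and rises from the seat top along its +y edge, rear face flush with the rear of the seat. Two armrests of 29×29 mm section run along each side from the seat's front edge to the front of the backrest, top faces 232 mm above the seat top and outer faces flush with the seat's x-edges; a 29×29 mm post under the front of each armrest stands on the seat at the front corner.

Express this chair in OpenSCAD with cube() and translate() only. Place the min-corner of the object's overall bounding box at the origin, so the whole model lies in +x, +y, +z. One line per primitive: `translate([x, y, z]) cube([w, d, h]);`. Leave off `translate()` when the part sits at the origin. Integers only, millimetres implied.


translate([0, 0, 408]) cube([425, 384, 39]);
cube([38, 38, 408]);
translate([387, 0, 0]) cube([38, 38, 408]);
translate([0, 346, 0]) cube([38, 38, 408]);
translate([387, 346, 0]) cube([38, 38, 408]);
translate([0, 349, 447]) cube([425, 35, 448]);
translate([0, 0, 650]) cube([29, 349, 29]);
translate([396, 0, 650]) cube([29, 349, 29]);
translate([0, 0, 447]) cube([29, 29, 203]);
translate([396, 0, 447]) cube([29, 29, 203]);


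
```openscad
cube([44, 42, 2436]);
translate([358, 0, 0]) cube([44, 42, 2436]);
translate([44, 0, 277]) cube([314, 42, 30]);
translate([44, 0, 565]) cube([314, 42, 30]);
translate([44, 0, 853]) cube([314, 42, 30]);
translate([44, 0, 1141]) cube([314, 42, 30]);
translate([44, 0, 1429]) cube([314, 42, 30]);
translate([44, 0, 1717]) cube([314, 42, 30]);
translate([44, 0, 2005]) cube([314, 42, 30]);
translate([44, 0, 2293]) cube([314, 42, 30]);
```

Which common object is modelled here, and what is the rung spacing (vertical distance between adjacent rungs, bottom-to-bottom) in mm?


A ladder. The rung spacing is 288 mm.

Two tall 44×42 posts with 8 short bars between them — a ladder. Adjacent rungs sit at z = 277 and z = 565, so the spacing is 565 − 277 = 288 mm.


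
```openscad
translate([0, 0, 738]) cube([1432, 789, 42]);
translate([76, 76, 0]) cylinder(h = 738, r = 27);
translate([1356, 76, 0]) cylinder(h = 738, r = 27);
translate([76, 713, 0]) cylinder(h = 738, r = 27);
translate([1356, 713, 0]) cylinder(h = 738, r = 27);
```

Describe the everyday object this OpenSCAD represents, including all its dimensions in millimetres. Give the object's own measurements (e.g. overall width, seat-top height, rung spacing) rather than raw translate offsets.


A rectangular dining table. The top is 1432×789×42 mm with its upper surface at z = 780 mm. It stands on four round legs of 54 mm diameter, each leg's bounding box inset 49 mm from the nearest pair of top edges, running from the floor to the underside of the top.


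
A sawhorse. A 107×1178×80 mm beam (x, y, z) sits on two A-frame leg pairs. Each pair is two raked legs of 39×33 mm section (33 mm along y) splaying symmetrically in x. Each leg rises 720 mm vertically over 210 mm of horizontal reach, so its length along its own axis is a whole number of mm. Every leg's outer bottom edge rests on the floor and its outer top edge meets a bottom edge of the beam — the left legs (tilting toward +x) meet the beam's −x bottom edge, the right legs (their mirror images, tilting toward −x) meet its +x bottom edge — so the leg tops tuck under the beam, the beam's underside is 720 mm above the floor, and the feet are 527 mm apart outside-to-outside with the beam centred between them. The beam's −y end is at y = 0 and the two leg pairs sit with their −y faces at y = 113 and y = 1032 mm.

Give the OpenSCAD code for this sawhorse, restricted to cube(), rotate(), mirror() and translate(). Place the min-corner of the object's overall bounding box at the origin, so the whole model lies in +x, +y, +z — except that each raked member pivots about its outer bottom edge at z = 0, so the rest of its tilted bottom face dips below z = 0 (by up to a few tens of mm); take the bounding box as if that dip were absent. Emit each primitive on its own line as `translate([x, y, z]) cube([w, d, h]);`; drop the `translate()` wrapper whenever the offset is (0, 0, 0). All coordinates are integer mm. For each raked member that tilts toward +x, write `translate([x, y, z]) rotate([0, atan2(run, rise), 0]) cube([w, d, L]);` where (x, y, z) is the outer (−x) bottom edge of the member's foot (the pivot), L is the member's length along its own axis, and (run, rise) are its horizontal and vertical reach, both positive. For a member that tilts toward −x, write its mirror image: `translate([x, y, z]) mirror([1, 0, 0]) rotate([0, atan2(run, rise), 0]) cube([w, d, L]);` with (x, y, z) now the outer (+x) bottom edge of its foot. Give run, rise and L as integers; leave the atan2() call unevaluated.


translate([210, 0, 720]) cube([107, 1178, 80]);
translate([0, 113, 0]) rotate([0, atan2(210, 720), 0]) cube([39, 33, 750]);
translate([527, 113, 0]) mirror([1, 0, 0]) rotate([0, atan2(210, 720), 0]) cube([39, 33, 750]);
translate([0, 1032, 0]) rotate([0, atan2(210, 720), 0]) cube([39, 33, 750]);
translate([527, 1032, 0]) mirror([1, 0, 0]) rotate([0, atan2(210, 720), 0]) cube([39, 33, 750]);


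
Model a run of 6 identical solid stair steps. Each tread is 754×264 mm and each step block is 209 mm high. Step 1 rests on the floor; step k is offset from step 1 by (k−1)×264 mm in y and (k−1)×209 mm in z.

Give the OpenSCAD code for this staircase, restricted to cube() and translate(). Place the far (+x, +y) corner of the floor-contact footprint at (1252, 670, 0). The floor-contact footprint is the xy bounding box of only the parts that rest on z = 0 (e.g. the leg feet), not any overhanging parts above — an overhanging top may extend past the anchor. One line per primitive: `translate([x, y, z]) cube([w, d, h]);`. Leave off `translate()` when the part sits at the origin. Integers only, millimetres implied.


translate([498, 406, 0]) cube([754, 264, 209]);
translate([498, 670, 209]) cube([754, 264, 209]);
translate([498, 934, 418]) cube([754, 264, 209]);
translate([498, 1198, 627]) cube([754, 264, 209]);
translate([498, 1462, 836]) cube([754, 264, 209]);
translate([498, 1726, 1045]) cube([754, 264, 209]);


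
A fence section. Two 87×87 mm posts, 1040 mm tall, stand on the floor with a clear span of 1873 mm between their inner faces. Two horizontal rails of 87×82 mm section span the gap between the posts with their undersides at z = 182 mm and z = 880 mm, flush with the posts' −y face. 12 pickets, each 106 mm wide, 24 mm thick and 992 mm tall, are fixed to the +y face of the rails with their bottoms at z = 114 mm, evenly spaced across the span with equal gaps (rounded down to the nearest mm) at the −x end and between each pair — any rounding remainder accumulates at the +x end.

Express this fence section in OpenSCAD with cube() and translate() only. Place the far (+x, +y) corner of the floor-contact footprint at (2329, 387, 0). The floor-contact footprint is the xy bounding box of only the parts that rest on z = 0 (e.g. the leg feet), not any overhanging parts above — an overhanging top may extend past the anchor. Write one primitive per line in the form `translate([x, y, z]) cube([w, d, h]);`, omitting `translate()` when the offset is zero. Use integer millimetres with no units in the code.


translate([282, 300, 0]) cube([87, 87, 1040]);
translate([2242, 300, 0]) cube([87, 87, 1040]);
translate([369, 300, 182]) cube([1873, 87, 82]);
translate([369, 300, 880]) cube([1873, 87, 82]);
translate([415, 387, 114]) cube([106, 24, 992]);
translate([567, 387, 114]) cube([106, 24, 992]);
translate([719, 387, 114]) cube([106, 24, 992]);
translate([871, 387, 114]) cube([106, 24, 992]);
translate([1023, 387, 114]) cube([106, 24, 992]);
translate([1175, 387, 114]) cube([106, 24, 992]);
translate([1327, 387, 114]) cube([106, 24, 992]);
translate([1479, 387, 114]) cube([106, 24, 992]);
translate([1631, 387, 114]) cube([106, 24, 992]);
translate([1783, 387, 114]) cube([106, 24, 992]);
translate([1935, 387, 114]) cube([106, 24, 992]);
translate([2087, 387, 114]) cube([106, 24, 992]);
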